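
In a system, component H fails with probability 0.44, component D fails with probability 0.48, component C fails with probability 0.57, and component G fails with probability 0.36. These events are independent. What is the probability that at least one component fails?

P(none) = (1 − 0.44) × (1 − 0.48) × (1 − 0.57) × (1 − 0.36) = 0.56 × 0.52 × 0.43 × 0.64 = 0.08013824
P(at least one) = 1 − 0.08013824 = 0.91986176

0.91986176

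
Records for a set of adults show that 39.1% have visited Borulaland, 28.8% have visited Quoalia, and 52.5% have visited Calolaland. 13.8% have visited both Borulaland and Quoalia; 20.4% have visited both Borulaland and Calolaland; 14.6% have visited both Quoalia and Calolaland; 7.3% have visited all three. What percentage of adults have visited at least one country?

78.9%

By inclusion–exclusion:
P(≥1) = 39.1 + 28.8 + 52.5 − 13.8 − 20.4 − 14.6 + 7.3 = 78.9%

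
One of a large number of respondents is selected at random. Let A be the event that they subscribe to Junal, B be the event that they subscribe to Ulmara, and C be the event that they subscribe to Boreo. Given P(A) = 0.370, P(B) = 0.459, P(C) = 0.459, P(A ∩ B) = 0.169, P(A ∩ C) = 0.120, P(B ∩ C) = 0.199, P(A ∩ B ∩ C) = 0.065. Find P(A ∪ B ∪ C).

0.865

Inclusion–exclusion gives
P(A ∪ B ∪ C) = 0.370 + 0.459 + 0.459 − 0.169 − 0.120 − 0.199 + 0.065 = 0.865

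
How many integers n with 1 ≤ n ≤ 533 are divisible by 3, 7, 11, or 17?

272

floor(533/3) + floor(533/7) + floor(533/11) + floor(533/17) − floor(533/21) − floor(533/33) − floor(533/51) − floor(533/77) − floor(533/119) − floor(533/187) + floor(533/231) + floor(533/357) + floor(533/561) + floor(533/1309) − floor(533/3927) = 177 + 76 + 48 + 31 − 25 − 16 − 10 − 6 − 4 − 2 + 2 + 1 + 0 + 0 − 0 = 272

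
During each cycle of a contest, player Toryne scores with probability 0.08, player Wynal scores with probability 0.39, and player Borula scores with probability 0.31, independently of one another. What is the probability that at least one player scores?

0.612772

P(none) = (1 − 0.08) × (1 − 0.39) × (1 − 0.31) = 0.92 × 0.61 × 0.69 = 0.387228
P(at least one) = 1 − 0.387228 = 0.612772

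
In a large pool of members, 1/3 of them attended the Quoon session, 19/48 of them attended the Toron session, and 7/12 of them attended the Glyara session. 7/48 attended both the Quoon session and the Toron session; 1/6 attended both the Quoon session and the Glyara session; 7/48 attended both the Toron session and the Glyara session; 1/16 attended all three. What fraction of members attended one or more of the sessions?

By inclusion-exclusion,
P(≥1) = 1/3 + 19/48 + 7/12 − 7/48 − 1/6 − 7/48 + 1/16 = 11/12

11/12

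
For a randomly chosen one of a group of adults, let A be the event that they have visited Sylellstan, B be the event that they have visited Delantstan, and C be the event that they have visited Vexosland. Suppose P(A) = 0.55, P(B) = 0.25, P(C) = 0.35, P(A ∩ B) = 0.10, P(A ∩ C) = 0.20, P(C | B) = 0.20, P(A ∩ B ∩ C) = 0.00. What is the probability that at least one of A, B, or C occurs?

0.80

P(B ∩ C) = P(B)·P(C|B) = 0.25 × 0.20 = 0.05
Apply inclusion-exclusion:
P(A ∪ B ∪ C) = 0.55 + 0.25 + 0.35 − 0.10 − 0.20 − 0.05 + 0.00 = 0.80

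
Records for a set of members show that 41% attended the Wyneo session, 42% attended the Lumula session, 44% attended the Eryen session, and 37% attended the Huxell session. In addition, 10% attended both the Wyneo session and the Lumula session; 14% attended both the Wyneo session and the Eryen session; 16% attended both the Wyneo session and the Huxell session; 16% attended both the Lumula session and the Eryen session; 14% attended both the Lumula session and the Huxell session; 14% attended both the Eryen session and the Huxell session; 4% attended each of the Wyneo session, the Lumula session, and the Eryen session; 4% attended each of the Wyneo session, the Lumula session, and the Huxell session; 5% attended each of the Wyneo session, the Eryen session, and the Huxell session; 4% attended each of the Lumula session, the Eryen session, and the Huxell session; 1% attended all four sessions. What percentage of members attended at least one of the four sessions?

96%

P(at least one) = 41 + 42 + 44 + 37 − 10 − 14 − 16 − 16 − 14 − 14 + 4 + 4 + 5 + 4 − 1 = 96%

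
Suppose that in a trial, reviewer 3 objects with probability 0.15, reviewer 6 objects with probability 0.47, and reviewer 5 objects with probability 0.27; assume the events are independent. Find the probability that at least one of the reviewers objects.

P(none) = (1 − 0.15) × (1 − 0.47) × (1 − 0.27) = 0.85 × 0.53 × 0.73 = 0.328865
P(at least one) = 1 − 0.328865 = 0.671135

0.671135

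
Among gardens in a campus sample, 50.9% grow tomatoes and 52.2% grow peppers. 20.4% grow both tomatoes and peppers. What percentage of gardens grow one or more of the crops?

By inclusion–exclusion:
P(≥1) = 50.9 + 52.2 − 20.4 = 82.7%

82.7%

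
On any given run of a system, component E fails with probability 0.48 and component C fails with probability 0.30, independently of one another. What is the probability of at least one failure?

0.636

P(none) = (1 − 0.48) × (1 − 0.30) = 0.52 × 0.70 = 0.364
P(at least one) = 1 − 0.364 = 0.636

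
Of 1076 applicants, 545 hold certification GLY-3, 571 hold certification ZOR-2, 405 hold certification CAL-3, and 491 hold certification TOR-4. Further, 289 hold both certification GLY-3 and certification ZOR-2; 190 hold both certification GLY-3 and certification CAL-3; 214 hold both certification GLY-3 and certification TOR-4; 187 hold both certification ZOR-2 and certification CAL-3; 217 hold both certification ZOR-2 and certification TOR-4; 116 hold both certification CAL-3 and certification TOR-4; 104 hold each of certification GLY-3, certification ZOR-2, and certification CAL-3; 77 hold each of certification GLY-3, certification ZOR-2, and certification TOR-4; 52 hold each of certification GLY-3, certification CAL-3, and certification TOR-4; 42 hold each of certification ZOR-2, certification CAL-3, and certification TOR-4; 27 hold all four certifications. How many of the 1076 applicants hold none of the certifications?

29

Using inclusion–exclusion:
N(≥1) = 545 + 571 + 405 + 491 − 289 − 190 − 214 − 187 − 217 − 116 + 104 + 77 + 52 + 42 − 27 = 1047
None: 1076 − 1047 = 29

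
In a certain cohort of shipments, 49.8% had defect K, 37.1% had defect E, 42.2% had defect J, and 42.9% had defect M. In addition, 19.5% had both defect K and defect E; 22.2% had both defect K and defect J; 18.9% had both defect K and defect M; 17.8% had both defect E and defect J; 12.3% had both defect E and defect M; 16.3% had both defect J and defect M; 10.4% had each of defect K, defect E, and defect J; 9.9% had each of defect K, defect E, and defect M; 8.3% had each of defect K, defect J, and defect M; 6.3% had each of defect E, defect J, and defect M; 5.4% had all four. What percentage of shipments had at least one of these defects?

94.5%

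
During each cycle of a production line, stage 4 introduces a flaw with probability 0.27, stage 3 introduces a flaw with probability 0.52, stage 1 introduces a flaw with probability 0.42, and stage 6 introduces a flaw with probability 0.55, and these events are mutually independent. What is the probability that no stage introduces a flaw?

P(none) = (1 − 0.27) × (1 − 0.52) × (1 − 0.42) × (1 − 0.55) = 0.73 × 0.48 × 0.58 × 0.45 = 0.0914544

0.0914544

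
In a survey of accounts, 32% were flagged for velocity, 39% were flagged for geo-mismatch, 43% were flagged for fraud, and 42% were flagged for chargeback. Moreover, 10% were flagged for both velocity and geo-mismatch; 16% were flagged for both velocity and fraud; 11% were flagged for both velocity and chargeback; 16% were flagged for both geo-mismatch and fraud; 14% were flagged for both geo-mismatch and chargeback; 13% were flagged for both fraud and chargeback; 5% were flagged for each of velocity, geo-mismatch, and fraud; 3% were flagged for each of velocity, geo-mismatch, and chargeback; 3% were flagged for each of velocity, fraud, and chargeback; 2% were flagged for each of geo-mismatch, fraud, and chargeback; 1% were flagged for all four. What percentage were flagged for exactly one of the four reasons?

Using the inclusion–exclusion count for exactly one event:
P(exactly one) = 32 + 39 + 43 + 42 − 2·10 − 2·16 − 2·11 − 2·16 − 2·14 − 2·13 + 3·5 + 3·3 + 3·3 + 3·2 − 4·1 = 31%

31%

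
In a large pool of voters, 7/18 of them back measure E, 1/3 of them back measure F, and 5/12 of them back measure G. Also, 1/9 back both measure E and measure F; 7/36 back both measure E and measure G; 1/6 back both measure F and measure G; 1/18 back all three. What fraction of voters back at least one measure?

13/18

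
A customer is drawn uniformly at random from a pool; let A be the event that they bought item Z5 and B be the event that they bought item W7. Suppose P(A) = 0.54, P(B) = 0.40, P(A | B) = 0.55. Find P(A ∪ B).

0.72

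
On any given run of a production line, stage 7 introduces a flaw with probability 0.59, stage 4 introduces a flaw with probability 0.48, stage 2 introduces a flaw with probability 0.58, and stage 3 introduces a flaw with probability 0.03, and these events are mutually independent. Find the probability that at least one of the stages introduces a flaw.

0.91314232

Since the events are independent, P(none) is the product of the individual non-occurrence probabilities.
P(none) = (1 − 0.59) × (1 − 0.48) × (1 − 0.58) × (1 − 0.03) = 0.41 × 0.52 × 0.42 × 0.97 = 0.08685768
P(at least one) = 1 − 0.08685768 = 0.91314232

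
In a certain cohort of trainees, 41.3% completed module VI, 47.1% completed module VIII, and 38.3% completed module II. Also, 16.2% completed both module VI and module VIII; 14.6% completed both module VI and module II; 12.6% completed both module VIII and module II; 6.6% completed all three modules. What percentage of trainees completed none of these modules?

P(union) = 41.3 + 47.1 + 38.3 − 16.2 − 14.6 − 12.6 + 6.6 = 89.9%
P(none) = 100% − 89.9% = 10.1%

10.1%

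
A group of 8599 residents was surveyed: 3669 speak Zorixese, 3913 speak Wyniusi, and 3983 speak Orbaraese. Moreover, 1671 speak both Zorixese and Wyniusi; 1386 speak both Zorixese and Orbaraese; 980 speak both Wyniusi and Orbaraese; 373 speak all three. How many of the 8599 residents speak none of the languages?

|union| = 3669 + 3913 + 3983 − 1671 − 1386 − 980 + 373 = 7901
None: 8599 − 7901 = 698

698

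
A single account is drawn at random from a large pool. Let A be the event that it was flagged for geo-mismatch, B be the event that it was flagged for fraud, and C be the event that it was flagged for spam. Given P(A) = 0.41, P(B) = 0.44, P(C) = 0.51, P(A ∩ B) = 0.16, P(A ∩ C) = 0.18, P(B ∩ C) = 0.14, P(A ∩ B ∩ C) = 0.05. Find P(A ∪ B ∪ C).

P(A ∪ B ∪ C) = 0.41 + 0.44 + 0.51 − 0.16 − 0.18 − 0.14 + 0.05 = 0.93

0.93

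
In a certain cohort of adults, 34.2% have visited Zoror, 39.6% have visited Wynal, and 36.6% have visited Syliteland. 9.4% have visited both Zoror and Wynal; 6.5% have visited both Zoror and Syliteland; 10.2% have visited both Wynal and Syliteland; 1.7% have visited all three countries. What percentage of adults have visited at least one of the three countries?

P(≥1) = 34.2 + 39.6 + 36.6 − 9.4 − 6.5 − 10.2 + 1.7 = 86.0%

86.0%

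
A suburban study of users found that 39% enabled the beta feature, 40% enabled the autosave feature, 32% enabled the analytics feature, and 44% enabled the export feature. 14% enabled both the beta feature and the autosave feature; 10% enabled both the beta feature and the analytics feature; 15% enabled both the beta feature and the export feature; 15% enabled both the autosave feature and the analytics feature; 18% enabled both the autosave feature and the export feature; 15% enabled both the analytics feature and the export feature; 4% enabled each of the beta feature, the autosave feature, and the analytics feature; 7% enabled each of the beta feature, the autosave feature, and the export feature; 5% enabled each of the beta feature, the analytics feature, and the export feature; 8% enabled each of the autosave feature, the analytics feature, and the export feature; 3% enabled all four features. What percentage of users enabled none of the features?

Using inclusion–exclusion:
P(union) = 39 + 40 + 32 + 44 − 14 − 10 − 15 − 15 − 18 − 15 + 4 + 7 + 5 + 8 − 3 = 89%
P(none) = 100% − 89% = 11%

11%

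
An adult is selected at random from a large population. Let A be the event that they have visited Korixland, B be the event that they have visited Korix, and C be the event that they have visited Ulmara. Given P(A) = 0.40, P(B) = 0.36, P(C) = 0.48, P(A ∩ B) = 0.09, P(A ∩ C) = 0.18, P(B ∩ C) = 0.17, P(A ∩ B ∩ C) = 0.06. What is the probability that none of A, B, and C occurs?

Inclusion–exclusion gives
P(A ∪ B ∪ C) = 0.40 + 0.36 + 0.48 − 0.09 − 0.18 − 0.17 + 0.06 = 0.86
P(none) = 1 − 0.86 = 0.14

0.14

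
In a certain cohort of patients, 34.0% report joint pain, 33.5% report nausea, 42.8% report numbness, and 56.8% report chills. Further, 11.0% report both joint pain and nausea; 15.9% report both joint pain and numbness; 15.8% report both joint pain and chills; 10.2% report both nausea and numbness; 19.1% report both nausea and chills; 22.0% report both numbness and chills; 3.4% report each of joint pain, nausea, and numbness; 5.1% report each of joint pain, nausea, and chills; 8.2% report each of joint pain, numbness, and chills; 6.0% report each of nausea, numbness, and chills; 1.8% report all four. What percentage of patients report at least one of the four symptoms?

94.0%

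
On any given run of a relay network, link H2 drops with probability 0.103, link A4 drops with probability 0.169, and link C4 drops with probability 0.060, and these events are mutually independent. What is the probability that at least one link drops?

0.29931742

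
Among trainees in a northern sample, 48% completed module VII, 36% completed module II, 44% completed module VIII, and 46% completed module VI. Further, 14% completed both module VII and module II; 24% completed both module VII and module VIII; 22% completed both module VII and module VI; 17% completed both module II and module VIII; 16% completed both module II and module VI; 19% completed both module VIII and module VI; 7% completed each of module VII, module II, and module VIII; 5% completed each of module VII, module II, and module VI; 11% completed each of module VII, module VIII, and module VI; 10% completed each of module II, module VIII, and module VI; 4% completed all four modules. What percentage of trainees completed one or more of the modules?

91%

Using inclusion–exclusion:
P(union) = 48 + 36 + 44 + 46 − 14 − 24 − 22 − 17 − 16 − 19 + 7 + 5 + 11 + 10 − 4 = 91%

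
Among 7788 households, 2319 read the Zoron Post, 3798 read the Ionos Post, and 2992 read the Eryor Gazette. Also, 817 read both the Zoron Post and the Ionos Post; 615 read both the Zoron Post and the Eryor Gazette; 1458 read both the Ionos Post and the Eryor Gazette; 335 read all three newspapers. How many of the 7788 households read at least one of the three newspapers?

Apply inclusion-exclusion:
|at least one| = 2319 + 3798 + 2992 − 817 − 615 − 1458 + 335 = 6554

6554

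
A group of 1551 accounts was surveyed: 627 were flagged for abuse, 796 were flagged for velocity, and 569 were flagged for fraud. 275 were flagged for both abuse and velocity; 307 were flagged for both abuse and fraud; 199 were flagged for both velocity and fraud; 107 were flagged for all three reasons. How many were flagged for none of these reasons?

233

By inclusion–exclusion:
|union| = 627 + 796 + 569 − 275 − 307 − 199 + 107 = 1318
None: 1551 − 1318 = 233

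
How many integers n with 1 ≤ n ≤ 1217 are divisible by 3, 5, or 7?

floor(1217/3) + floor(1217/5) + floor(1217/7) − floor(1217/15) − floor(1217/21) − floor(1217/35) + floor(1217/105) = 405 + 243 + 173 − 81 − 57 − 34 + 11 = 660

660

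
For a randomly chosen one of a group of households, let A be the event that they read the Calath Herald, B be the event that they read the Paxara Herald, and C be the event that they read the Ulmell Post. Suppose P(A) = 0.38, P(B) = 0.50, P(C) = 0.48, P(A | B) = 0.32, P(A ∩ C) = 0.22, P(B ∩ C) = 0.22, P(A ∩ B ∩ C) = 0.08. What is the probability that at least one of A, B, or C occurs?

P(A ∩ B) = P(B)·P(A|B) = 0.50 × 0.32 = 0.16
P(A ∪ B ∪ C) = 0.38 + 0.50 + 0.48 − 0.16 − 0.22 − 0.22 + 0.08 = 0.84

0.84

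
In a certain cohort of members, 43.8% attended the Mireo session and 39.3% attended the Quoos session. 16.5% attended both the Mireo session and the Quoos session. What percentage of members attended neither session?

Inclusion–exclusion gives
P(≥1) = 43.8 + 39.3 − 16.5 = 66.6%
P(none) = 100% − 66.6% = 33.4%

33.4%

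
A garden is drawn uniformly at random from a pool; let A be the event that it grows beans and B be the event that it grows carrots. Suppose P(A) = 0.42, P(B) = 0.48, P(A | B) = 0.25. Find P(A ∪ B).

P(A ∩ B) = P(B)·P(A|B) = 0.48 × 0.25 = 0.12
P(A ∪ B) = 0.42 + 0.48 − 0.12 = 0.78

0.78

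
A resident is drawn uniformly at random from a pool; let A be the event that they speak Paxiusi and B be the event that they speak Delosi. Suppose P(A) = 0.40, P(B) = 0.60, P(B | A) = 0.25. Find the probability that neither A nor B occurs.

P(A ∩ B) = P(A)·P(B|A) = 0.40 × 0.25 = 0.10
By inclusion–exclusion:
P(A ∪ B) = 0.40 + 0.60 − 0.10 = 0.90
P(none) = 1 − 0.90 = 0.10

0.10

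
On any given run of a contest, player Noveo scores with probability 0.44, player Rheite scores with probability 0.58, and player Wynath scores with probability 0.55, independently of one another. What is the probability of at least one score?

0.89416

P(none) = (1 − 0.44) × (1 − 0.58) × (1 − 0.55) = 0.56 × 0.42 × 0.45 = 0.10584
P(at least one) = 1 − 0.10584 = 0.89416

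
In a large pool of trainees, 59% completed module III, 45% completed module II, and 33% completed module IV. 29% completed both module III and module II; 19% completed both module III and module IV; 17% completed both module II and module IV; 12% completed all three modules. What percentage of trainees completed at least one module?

Using inclusion–exclusion:
P(at least one) = 59 + 45 + 33 − 29 − 19 − 17 + 12 = 84%

84%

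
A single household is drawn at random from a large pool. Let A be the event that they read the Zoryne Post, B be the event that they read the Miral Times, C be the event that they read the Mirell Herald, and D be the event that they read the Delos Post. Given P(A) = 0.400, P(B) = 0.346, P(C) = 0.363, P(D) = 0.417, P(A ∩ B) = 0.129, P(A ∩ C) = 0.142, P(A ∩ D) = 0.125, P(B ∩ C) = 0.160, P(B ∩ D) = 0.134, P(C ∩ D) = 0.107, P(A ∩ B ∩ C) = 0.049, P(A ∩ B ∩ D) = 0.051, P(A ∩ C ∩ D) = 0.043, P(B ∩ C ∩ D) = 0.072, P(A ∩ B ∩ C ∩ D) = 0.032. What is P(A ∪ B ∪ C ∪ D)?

P(A ∪ B ∪ C ∪ D) = 0.400 + 0.346 + 0.363 + 0.417 − 0.129 − 0.142 − 0.125 − 0.160 − 0.134 − 0.107 + 0.049 + 0.051 + 0.043 + 0.072 − 0.032 = 0.912

0.912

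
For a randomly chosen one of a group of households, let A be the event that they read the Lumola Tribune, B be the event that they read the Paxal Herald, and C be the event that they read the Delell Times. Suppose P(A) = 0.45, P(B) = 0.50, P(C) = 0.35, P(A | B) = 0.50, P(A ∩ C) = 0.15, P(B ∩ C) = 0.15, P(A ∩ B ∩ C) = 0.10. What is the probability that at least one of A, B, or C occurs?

P(A ∩ B) = P(B)·P(A|B) = 0.50 × 0.50 = 0.25
P(A ∪ B ∪ C) = 0.45 + 0.50 + 0.35 − 0.25 − 0.15 − 0.15 + 0.10 = 0.85

0.85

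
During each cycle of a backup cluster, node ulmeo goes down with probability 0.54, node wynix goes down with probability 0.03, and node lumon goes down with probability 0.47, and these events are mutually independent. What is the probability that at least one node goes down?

0.763514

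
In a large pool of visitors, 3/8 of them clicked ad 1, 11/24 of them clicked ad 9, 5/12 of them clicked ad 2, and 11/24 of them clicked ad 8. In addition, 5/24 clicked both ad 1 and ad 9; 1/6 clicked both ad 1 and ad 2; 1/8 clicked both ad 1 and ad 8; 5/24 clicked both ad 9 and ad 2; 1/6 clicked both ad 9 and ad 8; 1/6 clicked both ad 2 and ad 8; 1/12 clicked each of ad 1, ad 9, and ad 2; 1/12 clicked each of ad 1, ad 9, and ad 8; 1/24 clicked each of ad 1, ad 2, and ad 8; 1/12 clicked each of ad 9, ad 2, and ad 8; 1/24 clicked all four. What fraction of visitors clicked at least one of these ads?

11/12

By inclusion-exclusion,
P(at least one) = 3/8 + 11/24 + 5/12 + 11/24 − 5/24 − 1/6 − 1/8 − 5/24 − 1/6 − 1/6 + 1/12 + 1/12 + 1/24 + 1/12 − 1/24 = 11/12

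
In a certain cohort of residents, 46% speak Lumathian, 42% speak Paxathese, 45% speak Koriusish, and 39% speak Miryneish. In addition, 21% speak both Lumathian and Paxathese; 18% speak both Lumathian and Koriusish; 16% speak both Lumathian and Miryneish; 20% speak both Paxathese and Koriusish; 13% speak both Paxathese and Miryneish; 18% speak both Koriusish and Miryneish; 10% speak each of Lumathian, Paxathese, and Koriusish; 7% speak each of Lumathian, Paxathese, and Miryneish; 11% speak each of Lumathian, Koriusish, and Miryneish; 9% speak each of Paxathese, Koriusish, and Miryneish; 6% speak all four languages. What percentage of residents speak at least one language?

97%

Apply inclusion-exclusion:
P(at least one) = 46 + 42 + 45 + 39 − 21 − 18 − 16 − 20 − 13 − 18 + 10 + 7 + 11 + 9 − 6 = 97%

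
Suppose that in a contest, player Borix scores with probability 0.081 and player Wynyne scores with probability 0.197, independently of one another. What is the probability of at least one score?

P(none) = (1 − 0.081) × (1 − 0.197) = 0.919 × 0.803 = 0.737957
P(at least one) = 1 − 0.737957 = 0.262043

0.262043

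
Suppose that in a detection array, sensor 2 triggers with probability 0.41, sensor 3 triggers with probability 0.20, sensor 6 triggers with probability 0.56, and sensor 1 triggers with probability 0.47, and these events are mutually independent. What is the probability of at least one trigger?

P(none) = (1 − 0.41) × (1 − 0.20) × (1 − 0.56) × (1 − 0.47) = 0.59 × 0.80 × 0.44 × 0.53 = 0.1100704
P(at least one) = 1 − 0.1100704 = 0.8899296

0.8899296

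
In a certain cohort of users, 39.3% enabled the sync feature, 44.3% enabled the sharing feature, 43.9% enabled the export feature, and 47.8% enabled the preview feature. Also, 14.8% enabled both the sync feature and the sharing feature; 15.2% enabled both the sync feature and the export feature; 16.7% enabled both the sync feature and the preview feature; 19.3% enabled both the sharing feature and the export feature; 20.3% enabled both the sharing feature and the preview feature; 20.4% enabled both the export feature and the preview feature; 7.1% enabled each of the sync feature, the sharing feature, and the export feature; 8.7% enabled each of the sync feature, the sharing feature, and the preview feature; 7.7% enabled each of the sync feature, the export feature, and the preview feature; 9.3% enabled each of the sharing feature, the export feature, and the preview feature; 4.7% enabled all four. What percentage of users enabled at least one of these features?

96.7%

Using inclusion–exclusion:
P(at least one) = 39.3 + 44.3 + 43.9 + 47.8 − 14.8 − 15.2 − 16.7 − 19.3 − 20.3 − 20.4 + 7.1 + 8.7 + 7.7 + 9.3 − 4.7 = 96.7%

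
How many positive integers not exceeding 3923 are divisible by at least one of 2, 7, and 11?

1961 + 560 + 356 − 280 − 178 − 50 + 25 = 2394

2394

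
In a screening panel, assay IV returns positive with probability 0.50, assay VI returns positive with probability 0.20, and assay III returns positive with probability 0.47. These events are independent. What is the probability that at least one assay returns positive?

Independence gives P(none) = ∏(1 − pᵢ).
P(none) = (1 − 0.50) × (1 − 0.20) × (1 − 0.47) = 0.50 × 0.80 × 0.53 = 0.212
P(at least one) = 1 − 0.212 = 0.788

0.788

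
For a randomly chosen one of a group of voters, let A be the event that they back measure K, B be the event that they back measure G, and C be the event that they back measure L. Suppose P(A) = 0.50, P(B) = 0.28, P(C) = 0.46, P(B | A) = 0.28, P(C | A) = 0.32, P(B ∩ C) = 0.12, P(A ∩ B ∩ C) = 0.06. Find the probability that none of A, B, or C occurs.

0.12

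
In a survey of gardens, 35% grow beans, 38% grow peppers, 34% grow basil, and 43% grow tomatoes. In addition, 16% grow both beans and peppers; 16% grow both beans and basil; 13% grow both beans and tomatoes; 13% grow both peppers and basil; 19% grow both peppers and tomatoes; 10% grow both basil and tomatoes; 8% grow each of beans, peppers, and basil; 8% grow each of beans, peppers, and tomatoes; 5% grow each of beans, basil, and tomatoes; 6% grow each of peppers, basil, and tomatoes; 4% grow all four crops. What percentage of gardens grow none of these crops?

14%

P(≥1) = 35 + 38 + 34 + 43 − 16 − 16 − 13 − 13 − 19 − 10 + 8 + 8 + 5 + 6 − 4 = 86%
P(none) = 100% − 86% = 14%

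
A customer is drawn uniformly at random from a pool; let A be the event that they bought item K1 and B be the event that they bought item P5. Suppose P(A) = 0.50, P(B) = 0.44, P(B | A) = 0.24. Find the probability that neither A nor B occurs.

P(A ∩ B) = P(A)·P(B|A) = 0.50 × 0.24 = 0.12
Inclusion–exclusion gives
P(A ∪ B) = 0.50 + 0.44 − 0.12 = 0.82
P(none) = 1 − 0.82 = 0.18

0.18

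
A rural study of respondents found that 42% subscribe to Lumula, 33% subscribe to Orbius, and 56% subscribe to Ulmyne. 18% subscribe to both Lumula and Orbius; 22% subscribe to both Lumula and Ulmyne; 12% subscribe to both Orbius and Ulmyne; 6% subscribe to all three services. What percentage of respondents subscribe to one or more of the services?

85%

P(≥1) = 42 + 33 + 56 − 18 − 22 − 12 + 6 = 85%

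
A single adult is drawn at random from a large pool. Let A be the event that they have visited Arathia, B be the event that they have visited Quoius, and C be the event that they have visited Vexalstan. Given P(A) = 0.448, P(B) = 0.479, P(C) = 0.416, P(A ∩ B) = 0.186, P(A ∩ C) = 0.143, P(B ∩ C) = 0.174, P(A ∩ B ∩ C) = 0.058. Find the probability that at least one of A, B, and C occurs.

0.898

P(A ∪ B ∪ C) = 0.448 + 0.479 + 0.416 − 0.186 − 0.143 − 0.174 + 0.058 = 0.898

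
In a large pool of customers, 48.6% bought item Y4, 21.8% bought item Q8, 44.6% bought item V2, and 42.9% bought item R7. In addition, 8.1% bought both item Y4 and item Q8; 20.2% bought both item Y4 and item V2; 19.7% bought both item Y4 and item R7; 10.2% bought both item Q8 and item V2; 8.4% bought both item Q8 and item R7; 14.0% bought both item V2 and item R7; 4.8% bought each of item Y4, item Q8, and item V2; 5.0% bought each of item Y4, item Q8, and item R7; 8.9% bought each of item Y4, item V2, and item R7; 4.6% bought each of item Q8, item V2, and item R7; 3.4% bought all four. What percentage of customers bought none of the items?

2.8%

Apply inclusion-exclusion:
P(at least one) = 48.6 + 21.8 + 44.6 + 42.9 − 8.1 − 20.2 − 19.7 − 10.2 − 8.4 − 14.0 + 4.8 + 5.0 + 8.9 + 4.6 − 3.4 = 97.2%
P(none) = 100% − 97.2% = 2.8%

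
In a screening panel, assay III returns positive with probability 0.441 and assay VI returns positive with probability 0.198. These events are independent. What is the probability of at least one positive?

0.551682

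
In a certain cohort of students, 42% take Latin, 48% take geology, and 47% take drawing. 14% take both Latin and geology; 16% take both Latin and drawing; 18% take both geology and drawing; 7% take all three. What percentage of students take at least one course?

96%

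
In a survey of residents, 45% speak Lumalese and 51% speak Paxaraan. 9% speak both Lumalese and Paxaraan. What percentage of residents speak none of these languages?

13%

By inclusion–exclusion:
P(union) = 45 + 51 − 9 = 87%
P(none) = 100% − 87% = 13%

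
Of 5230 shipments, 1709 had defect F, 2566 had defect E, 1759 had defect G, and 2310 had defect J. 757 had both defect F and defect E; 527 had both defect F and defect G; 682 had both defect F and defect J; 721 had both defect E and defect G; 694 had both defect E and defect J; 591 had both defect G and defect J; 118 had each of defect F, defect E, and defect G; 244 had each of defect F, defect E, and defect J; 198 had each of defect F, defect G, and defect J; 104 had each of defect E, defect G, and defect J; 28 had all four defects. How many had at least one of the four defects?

Apply inclusion-exclusion:
|union| = 1709 + 2566 + 1759 + 2310 − 757 − 527 − 682 − 721 − 694 − 591 + 118 + 244 + 198 + 104 − 28 = 5008

5008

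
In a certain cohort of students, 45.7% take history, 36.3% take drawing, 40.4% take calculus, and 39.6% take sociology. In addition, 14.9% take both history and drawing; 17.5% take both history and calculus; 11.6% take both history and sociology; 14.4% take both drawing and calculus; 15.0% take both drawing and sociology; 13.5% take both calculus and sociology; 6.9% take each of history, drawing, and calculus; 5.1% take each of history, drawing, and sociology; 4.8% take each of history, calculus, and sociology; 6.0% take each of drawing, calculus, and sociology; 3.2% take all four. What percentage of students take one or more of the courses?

By inclusion–exclusion:
P(at least one) = 45.7 + 36.3 + 40.4 + 39.6 − 14.9 − 17.5 − 11.6 − 14.4 − 15.0 − 13.5 + 6.9 + 5.1 + 4.8 + 6.0 − 3.2 = 94.7%

94.7%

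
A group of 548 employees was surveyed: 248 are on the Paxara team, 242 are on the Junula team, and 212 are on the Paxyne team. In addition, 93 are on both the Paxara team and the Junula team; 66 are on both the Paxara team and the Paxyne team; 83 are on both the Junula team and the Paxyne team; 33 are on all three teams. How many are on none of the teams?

55

Using inclusion–exclusion:
|union| = 248 + 242 + 212 − 93 − 66 − 83 + 33 = 493
None: 548 − 493 = 55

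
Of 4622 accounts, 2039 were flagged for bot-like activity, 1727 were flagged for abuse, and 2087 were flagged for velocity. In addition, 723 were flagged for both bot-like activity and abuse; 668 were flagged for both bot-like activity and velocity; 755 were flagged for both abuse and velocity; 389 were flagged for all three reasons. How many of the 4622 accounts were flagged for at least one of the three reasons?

|union| = 2039 + 1727 + 2087 − 723 − 668 − 755 + 389 = 4096

4096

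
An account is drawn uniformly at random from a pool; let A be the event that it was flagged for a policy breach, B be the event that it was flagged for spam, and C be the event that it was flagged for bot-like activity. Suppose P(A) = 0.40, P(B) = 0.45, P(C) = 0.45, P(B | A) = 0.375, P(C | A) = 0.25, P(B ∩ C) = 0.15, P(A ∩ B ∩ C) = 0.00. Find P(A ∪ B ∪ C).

0.90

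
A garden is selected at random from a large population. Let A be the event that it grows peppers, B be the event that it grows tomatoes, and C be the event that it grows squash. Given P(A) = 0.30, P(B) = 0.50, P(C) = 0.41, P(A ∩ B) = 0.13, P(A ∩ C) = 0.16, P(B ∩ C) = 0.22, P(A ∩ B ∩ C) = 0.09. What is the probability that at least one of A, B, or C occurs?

Apply inclusion-exclusion:
P(A ∪ B ∪ C) = 0.30 + 0.50 + 0.41 − 0.13 − 0.16 − 0.22 + 0.09 = 0.79

0.79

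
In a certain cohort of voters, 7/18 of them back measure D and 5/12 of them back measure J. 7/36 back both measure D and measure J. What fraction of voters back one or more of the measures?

Inclusion–exclusion gives
P(union) = 7/18 + 5/12 − 7/36 = 11/18

11/18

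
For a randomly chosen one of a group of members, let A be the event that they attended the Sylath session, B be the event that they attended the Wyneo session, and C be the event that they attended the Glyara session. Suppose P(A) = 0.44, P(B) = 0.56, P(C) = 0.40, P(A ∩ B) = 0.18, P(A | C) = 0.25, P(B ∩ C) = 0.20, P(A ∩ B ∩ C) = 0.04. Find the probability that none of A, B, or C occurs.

P(A ∩ C) = P(C)·P(A|C) = 0.40 × 0.25 = 0.10
P(A ∪ B ∪ C) = 0.44 + 0.56 + 0.40 − 0.18 − 0.10 − 0.20 + 0.04 = 0.96
P(none) = 1 − 0.96 = 0.04

0.04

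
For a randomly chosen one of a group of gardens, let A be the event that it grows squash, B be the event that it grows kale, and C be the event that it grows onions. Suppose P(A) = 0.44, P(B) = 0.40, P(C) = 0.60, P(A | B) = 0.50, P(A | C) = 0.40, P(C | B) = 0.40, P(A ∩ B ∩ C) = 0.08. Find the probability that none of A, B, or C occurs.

0.08

P(A ∩ B) = P(B)·P(A|B) = 0.40 × 0.50 = 0.20
P(A ∩ C) = P(C)·P(A|C) = 0.60 × 0.40 = 0.24
P(B ∩ C) = P(B)·P(C|B) = 0.40 × 0.40 = 0.16
P(A ∪ B ∪ C) = 0.44 + 0.40 + 0.60 − 0.20 − 0.24 − 0.16 + 0.08 = 0.92
P(none) = 1 − 0.92 = 0.08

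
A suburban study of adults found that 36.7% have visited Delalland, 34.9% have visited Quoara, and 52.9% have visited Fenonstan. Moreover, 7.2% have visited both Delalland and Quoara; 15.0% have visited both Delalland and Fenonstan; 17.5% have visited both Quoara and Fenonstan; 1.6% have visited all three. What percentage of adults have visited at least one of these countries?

86.4%

Inclusion–exclusion gives
P(at least one) = 36.7 + 34.9 + 52.9 − 7.2 − 15.0 − 17.5 + 1.6 = 86.4%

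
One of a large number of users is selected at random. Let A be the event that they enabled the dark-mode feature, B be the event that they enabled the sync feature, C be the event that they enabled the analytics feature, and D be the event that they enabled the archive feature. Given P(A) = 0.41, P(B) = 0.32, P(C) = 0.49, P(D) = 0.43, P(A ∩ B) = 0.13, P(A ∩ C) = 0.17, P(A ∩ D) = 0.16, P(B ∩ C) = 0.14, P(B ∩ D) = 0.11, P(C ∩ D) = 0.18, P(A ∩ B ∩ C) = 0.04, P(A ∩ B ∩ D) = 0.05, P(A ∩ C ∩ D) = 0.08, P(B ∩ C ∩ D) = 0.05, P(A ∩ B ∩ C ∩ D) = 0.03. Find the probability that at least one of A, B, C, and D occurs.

P(A ∪ B ∪ C ∪ D) = 0.41 + 0.32 + 0.49 + 0.43 − 0.13 − 0.17 − 0.16 − 0.14 − 0.11 − 0.18 + 0.04 + 0.05 + 0.08 + 0.05 − 0.03 = 0.95

0.95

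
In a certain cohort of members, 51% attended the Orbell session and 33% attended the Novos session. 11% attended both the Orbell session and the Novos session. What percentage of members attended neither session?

27%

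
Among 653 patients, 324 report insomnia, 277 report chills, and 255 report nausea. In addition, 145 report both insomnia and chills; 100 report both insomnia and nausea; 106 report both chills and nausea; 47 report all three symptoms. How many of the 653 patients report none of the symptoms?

By inclusion–exclusion:
N(≥1) = 324 + 277 + 255 − 145 − 100 − 106 + 47 = 552
None: 653 − 552 = 101

101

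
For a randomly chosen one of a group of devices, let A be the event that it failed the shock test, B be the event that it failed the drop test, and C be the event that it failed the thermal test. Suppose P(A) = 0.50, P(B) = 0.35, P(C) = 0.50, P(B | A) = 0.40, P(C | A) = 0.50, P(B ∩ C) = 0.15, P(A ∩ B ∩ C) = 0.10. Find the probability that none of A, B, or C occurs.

0.15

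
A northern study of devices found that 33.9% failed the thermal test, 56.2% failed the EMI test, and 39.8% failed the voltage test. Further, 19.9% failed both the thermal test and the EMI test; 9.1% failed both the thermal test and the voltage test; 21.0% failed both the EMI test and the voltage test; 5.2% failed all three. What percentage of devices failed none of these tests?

14.9%

By inclusion–exclusion:
P(≥1) = 33.9 + 56.2 + 39.8 − 19.9 − 9.1 − 21.0 + 5.2 = 85.1%
P(none) = 100% − 85.1% = 14.9%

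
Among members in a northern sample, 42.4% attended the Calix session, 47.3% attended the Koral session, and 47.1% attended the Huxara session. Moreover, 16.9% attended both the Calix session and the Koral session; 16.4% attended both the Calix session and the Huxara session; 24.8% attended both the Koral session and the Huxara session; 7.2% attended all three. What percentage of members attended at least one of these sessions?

By inclusion-exclusion,
P(≥1) = 42.4 + 47.3 + 47.1 − 16.9 − 16.4 − 24.8 + 7.2 = 85.9%

85.9%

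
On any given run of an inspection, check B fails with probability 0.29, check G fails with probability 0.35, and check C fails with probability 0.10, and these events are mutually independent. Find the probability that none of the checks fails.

P(none) = (1 − 0.29) × (1 − 0.35) × (1 − 0.10) = 0.71 × 0.65 × 0.90 = 0.41535

0.41535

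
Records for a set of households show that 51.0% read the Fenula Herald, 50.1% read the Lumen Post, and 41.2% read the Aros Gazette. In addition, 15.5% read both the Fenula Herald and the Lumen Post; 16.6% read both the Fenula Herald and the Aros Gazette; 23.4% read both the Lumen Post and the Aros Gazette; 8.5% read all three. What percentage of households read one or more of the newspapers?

95.3%

P(≥1) = 51.0 + 50.1 + 41.2 − 15.5 − 16.6 − 23.4 + 8.5 = 95.3%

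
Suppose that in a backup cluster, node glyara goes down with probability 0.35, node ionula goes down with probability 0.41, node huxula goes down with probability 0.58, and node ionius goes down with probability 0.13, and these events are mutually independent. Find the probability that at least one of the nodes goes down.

P(none) = (1 − 0.35) × (1 − 0.41) × (1 − 0.58) × (1 − 0.13) = 0.65 × 0.59 × 0.42 × 0.87 = 0.1401309
P(at least one) = 1 − 0.1401309 = 0.8598691

0.8598691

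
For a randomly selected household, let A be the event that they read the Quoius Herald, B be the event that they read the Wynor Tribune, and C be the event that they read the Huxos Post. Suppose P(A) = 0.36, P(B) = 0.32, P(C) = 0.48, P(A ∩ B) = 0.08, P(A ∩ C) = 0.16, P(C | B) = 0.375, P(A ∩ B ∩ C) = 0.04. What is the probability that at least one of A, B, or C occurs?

0.84

P(B ∩ C) = P(B)·P(C|B) = 0.32 × 0.375 = 0.12
By inclusion–exclusion:
P(A ∪ B ∪ C) = 0.36 + 0.32 + 0.48 − 0.08 − 0.16 − 0.12 + 0.04 = 0.84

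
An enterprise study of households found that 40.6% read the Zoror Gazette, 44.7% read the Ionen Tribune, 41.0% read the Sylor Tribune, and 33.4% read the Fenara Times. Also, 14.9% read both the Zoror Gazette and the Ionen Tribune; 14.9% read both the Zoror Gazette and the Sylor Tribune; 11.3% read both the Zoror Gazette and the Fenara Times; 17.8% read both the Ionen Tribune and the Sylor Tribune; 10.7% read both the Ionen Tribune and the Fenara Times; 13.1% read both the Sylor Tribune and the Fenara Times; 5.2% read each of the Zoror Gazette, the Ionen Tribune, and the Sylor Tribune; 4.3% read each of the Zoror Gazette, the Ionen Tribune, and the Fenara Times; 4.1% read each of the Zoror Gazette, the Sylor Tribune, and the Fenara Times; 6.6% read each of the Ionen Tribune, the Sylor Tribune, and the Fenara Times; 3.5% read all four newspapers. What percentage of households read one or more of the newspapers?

By inclusion-exclusion,
P(union) = 40.6 + 44.7 + 41.0 + 33.4 − 14.9 − 14.9 − 11.3 − 17.8 − 10.7 − 13.1 + 5.2 + 4.3 + 4.1 + 6.6 − 3.5 = 93.7%

93.7%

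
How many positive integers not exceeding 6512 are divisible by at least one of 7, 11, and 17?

1737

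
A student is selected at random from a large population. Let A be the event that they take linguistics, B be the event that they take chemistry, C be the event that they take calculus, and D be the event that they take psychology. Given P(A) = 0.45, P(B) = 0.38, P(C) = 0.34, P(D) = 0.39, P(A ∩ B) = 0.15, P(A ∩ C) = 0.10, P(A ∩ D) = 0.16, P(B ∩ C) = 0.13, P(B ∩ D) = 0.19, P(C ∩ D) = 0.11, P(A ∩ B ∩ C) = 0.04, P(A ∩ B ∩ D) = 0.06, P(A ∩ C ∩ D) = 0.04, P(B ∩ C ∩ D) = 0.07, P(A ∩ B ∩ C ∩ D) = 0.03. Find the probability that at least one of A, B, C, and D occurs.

0.90

By inclusion–exclusion:
P(A ∪ B ∪ C ∪ D) = 0.45 + 0.38 + 0.34 + 0.39 − 0.15 − 0.10 − 0.16 − 0.13 − 0.19 − 0.11 + 0.04 + 0.06 + 0.04 + 0.07 − 0.03 = 0.90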